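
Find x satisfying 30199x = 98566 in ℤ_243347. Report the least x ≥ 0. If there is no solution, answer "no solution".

First find gcd(30199, 243347):
243347 = 8×30199 + 1755
30199 = 17×1755 + 364
1755 = 4×364 + 299
364 = 1×299 + 65
299 = 4×65 + 39
65 = 1×39 + 26
39 = 1×26 + 13
26 = 2×13 + 0
gcd = 13 and 13 | 98566, so solutions exist. Divide through by 13: 2323x ≡ 7582 (mod 18719).
Now find 2323⁻¹ mod 18719:
18719 = 8×2323 + 135
2323 = 17×135 + 28
135 = 4×28 + 23
28 = 1×23 + 5
23 = 4×5 + 3
5 = 1×3 + 2
3 = 1×2 + 1
2 = 2×1 + 0
Back-substitute:
1 = 3 − 2
1 = −5 + 2·3
1 = 2·23 − 9·5
1 = −9·28 + 11·23
1 = 11·135 − 53·28
1 = −53·2323 + 912·135
1 = 912·18719 − 7349·2323
So 2323·(-7349) ≡ 1 (mod 18719), i.e. 2323⁻¹ ≡ 11370.
Then x ≡ 11370·7582 ≡ 6345 (mod 18719); the smallest non-negative solution is x = 6345.

6345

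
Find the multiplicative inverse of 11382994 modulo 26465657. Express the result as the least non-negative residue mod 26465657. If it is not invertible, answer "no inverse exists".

6169017

gcd(26465657, 11382994) by repeated division:
26465657 = 2*11382994 + 3699669
11382994 = 3*3699669 + 283987
3699669 = 13*283987 + 7838
283987 = 36*7838 + 1819
7838 = 4*1819 + 562
1819 = 3*562 + 133
562 = 4*133 + 30
133 = 4*30 + 13
30 = 2*13 + 4
13 = 3*4 + 1
4 = 4*1 + 0
The gcd is 1. Working backward:
1 = 13 − 3·4
1 = −3·30 + 7·13
1 = 7·133 − 31·30
1 = −31·562 + 131·133
1 = 131·1819 − 424·562
1 = −424·7838 + 1827·1819
1 = 1827·283987 − 66196·7838
1 = −66196·3699669 + 862375·283987
1 = 862375·11382994 − 2653321·3699669
1 = −2653321·26465657 + 6169017·11382994
So 11382994·6169017 ≡ 1 (mod 26465657).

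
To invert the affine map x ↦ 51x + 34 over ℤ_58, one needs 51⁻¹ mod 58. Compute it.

33

gcd(58, 51) by repeated division:
58 = 1×51 + 7
51 = 7×7 + 2
7 = 3×2 + 1
2 = 2×1 + 0
Since gcd(51, 58) = 1, back-substitute to write 1 as a combination:
1 = 7 − 3·2
1 = −3·51 + 22·7
1 = 22·58 − 25·51
Thus 51·(-25) ≡ 1 (mod 58); reducing, -25 mod 58 = 33.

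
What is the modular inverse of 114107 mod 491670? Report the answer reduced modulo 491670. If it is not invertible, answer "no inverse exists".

Run Euclid on (491670, 114107):
491670 = 4×114107 + 35242
114107 = 3×35242 + 8381
35242 = 4×8381 + 1718
8381 = 4×1718 + 1509
1718 = 1×1509 + 209
1509 = 7×209 + 46
209 = 4×46 + 25
46 = 1×25 + 21
25 = 1×21 + 4
21 = 5×4 + 1
4 = 4×1 + 0
Since gcd(114107, 491670) = 1, back-substitute to write 1 as a combination:
1 = 21 − 5·4
1 = −5·25 + 6·21
1 = 6·46 − 11·25
1 = −11·209 + 50·46
1 = 50·1509 − 361·209
1 = −361·1718 + 411·1509
1 = 411·8381 − 2005·1718
1 = −2005·35242 + 8431·8381
1 = 8431·114107 − 27298·35242
1 = −27298·491670 + 117623·114107
So 114107·117623 ≡ 1 (mod 491670).

117623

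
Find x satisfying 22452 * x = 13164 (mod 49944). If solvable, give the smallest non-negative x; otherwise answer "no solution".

3037

First find gcd(22452, 49944):
49944 = 2×22452 + 5040
22452 = 4×5040 + 2292
5040 = 2×2292 + 456
2292 = 5×456 + 12
456 = 38×12 + 0
gcd = 12 and 12 | 13164, so solutions exist. Divide through by 12: 1871x ≡ 1097 (mod 4162).
Now find 1871⁻¹ mod 4162:
4162 = 2·1871 + 420
1871 = 4·420 + 191
420 = 2·191 + 38
191 = 5·38 + 1
38 = 38·1 + 0
Back-substitute:
1 = 191 − 5·38
1 = −5·420 + 11·191
1 = 11·1871 − 49·420
1 = −49·4162 + 109·1871
So 1871⁻¹ ≡ 109 (mod 4162).
Then x ≡ 109·1097 ≡ 3037 (mod 4162); the smallest non-negative solution is x = 3037.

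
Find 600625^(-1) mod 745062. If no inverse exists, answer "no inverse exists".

Run Euclid on (745062, 600625):
745062 = 1·600625 + 144437
600625 = 4·144437 + 22877
144437 = 6·22877 + 7175
22877 = 3·7175 + 1352
7175 = 5·1352 + 415
1352 = 3·415 + 107
415 = 3·107 + 94
107 = 1·94 + 13
94 = 7·13 + 3
13 = 4·3 + 1
3 = 3·1 + 0
gcd = 1, so the inverse exists. Back-substitute:
1 = 13 − 4·3
1 = −4·94 + 29·13
1 = 29·107 − 33·94
1 = −33·415 + 128·107
1 = 128·1352 − 417·415
1 = −417·7175 + 2213·1352
1 = 2213·22877 − 7056·7175
1 = −7056·144437 + 44549·22877
1 = 44549·600625 − 185252·144437
1 = −185252·745062 + 229801·600625
So 600625·229801 ≡ 1 (mod 745062).

229801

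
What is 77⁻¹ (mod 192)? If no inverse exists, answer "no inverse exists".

5

Run Euclid on (192, 77):
192 = 2×77 + 38
77 = 2×38 + 1
38 = 38×1 + 0
Since gcd(77, 192) = 1, back-substitute to write 1 as a combination:
1 = 77 − 2·38
1 = −2·192 + 5·77
So 77·5 ≡ 1 (mod 192).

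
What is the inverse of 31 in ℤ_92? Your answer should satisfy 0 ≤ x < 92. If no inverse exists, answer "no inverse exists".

gcd(92, 31) by repeated division:
92 = 2×31 + 30
31 = 1×30 + 1
30 = 30×1 + 0
gcd = 1, so the inverse exists. Back-substitute:
1 = 31 − 30
1 = −92 + 3·31
So 31·3 ≡ 1 (mod 92).

3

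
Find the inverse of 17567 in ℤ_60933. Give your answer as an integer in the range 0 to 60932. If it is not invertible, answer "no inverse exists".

Run Euclid on (60933, 17567):
60933 = 3×17567 + 8232
17567 = 2×8232 + 1103
8232 = 7×1103 + 511
1103 = 2×511 + 81
511 = 6×81 + 25
81 = 3×25 + 6
25 = 4×6 + 1
6 = 6×1 + 0
gcd = 1, so the inverse exists. Back-substitute:
1 = 25 − 4·6
1 = −4·81 + 13·25
1 = 13·511 − 82·81
1 = −82·1103 + 177·511
1 = 177·8232 − 1321·1103
1 = −1321·17567 + 2819·8232
1 = 2819·60933 − 9778·17567
Thus 17567·(-9778) ≡ 1 (mod 60933); reducing, -9778 mod 60933 = 51155.

51155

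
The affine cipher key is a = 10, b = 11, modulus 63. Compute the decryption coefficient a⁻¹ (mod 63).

gcd(63, 10) by repeated division:
63 = 6*10 + 3
10 = 3*3 + 1
3 = 3*1 + 0
The gcd is 1. Working backward:
1 = 10 − 3·3
1 = −3·63 + 19·10
So 10·19 ≡ 1 (mod 63).

19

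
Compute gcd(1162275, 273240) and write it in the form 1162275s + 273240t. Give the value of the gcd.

Euclidean algorithm:
1162275 = 4·273240 + 69315
273240 = 3·69315 + 65295
69315 = 1·65295 + 4020
65295 = 16·4020 + 975
4020 = 4·975 + 120
975 = 8·120 + 15
120 = 8·15 + 0
gcd(1162275, 273240) = 15.
Working backward:
15 = 975 − 8·120
15 = −8·4020 + 33·975
15 = 33·65295 − 536·4020
15 = −536·69315 + 569·65295
15 = 569·273240 − 2243·69315
15 = −2243·1162275 + 9541·273240
So 15 = (-2243)·1162275 + (9541)·273240.

15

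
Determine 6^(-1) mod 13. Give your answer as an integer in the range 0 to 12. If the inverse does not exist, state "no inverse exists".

Extended Euclidean algorithm:
13 = 2×6 + 1
6 = 6×1 + 0
The gcd is 1. Working backward:
1 = 13 − 2·6
So 6·(-2) ≡ 1 (mod 13), and -2 ≡ 11 (mod 13).

11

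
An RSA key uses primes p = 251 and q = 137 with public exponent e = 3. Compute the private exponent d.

φ(n) = (p−1)(q−1) = 250·136 = 34000.
Need d with 3·d ≡ 1 (mod 34000). Apply the extended Euclidean algorithm:
34000 = 11333×3 + 1
3 = 3×1 + 0
Back-substitute:
1 = 34000 − 11333·3
So 3·(-11333) ≡ 1 (mod 34000), hence d ≡ -11333 ≡ 22667 (mod 34000).

22667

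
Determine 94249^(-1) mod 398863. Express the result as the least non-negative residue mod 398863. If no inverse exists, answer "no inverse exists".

323749

Run Euclid on (398863, 94249):
398863 = 4·94249 + 21867
94249 = 4·21867 + 6781
21867 = 3·6781 + 1524
6781 = 4·1524 + 685
1524 = 2·685 + 154
685 = 4·154 + 69
154 = 2·69 + 16
69 = 4·16 + 5
16 = 3·5 + 1
5 = 5·1 + 0
gcd = 1, so the inverse exists. Back-substitute:
1 = 16 − 3·5
1 = −3·69 + 13·16
1 = 13·154 − 29·69
1 = −29·685 + 129·154
1 = 129·1524 − 287·685
1 = −287·6781 + 1277·1524
1 = 1277·21867 − 4118·6781
1 = −4118·94249 + 17749·21867
1 = 17749·398863 − 75114·94249
Hence 94249⁻¹ ≡ -75114 ≡ 323749 (mod 398863).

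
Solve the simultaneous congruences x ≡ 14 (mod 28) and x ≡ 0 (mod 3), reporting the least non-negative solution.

Write x = 14 + 28·k. Then 28·k ≡ 0 − 14 ≡ 1 (mod 3).
Need 28⁻¹ mod 3. Extended Euclid on (3, 1):
3 = 3×1 + 0
28⁻¹ ≡ 1 (mod 3), so k ≡ 1·1 ≡ 1 (mod 3).
x = 14 + 28·1 = 42.

42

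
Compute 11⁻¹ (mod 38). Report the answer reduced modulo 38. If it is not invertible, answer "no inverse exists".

7

gcd(38, 11) by repeated division:
38 = 3·11 + 5
11 = 2·5 + 1
5 = 5·1 + 0
The gcd is 1. Working backward:
1 = 11 − 2·5
1 = −2·38 + 7·11
So 11·7 ≡ 1 (mod 38).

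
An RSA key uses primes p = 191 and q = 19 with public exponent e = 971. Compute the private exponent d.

1511

φ(n) = (p−1)(q−1) = 190·18 = 3420.
Need d with 971·d ≡ 1 (mod 3420). Apply the extended Euclidean algorithm:
3420 = 3×971 + 507
971 = 1×507 + 464
507 = 1×464 + 43
464 = 10×43 + 34
43 = 1×34 + 9
34 = 3×9 + 7
9 = 1×7 + 2
7 = 3×2 + 1
2 = 2×1 + 0
Back-substitute:
1 = 7 − 3·2
1 = −3·9 + 4·7
1 = 4·34 − 15·9
1 = −15·43 + 19·34
1 = 19·464 − 205·43
1 = −205·507 + 224·464
1 = 224·971 − 429·507
1 = −429·3420 + 1511·971
So 971·1511 ≡ 1 (mod 3420), hence d = 1511.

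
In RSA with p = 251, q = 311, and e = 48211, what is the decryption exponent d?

74891

φ(n) = (p−1)(q−1) = 250·310 = 77500.
Need d with 48211·d ≡ 1 (mod 77500). Apply the extended Euclidean algorithm:
77500 = 1·48211 + 29289
48211 = 1·29289 + 18922
29289 = 1·18922 + 10367
18922 = 1·10367 + 8555
10367 = 1·8555 + 1812
8555 = 4·1812 + 1307
1812 = 1·1307 + 505
1307 = 2·505 + 297
505 = 1·297 + 208
297 = 1·208 + 89
208 = 2·89 + 30
89 = 2·30 + 29
30 = 1·29 + 1
29 = 29·1 + 0
Back-substitute:
1 = 30 − 29
1 = −89 + 3·30
1 = 3·208 − 7·89
1 = −7·297 + 10·208
1 = 10·505 − 17·297
1 = −17·1307 + 44·505
1 = 44·1812 − 61·1307
1 = −61·8555 + 288·1812
1 = 288·10367 − 349·8555
1 = −349·18922 + 637·10367
1 = 637·29289 − 986·18922
1 = −986·48211 + 1623·29289
1 = 1623·77500 − 2609·48211
So 48211·(-2609) ≡ 1 (mod 77500), hence d ≡ -2609 ≡ 74891 (mod 77500).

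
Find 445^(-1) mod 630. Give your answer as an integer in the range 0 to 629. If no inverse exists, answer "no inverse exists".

no inverse exists

Euclidean algorithm on 630, 445:
630 = 1·445 + 185
445 = 2·185 + 75
185 = 2·75 + 35
75 = 2·35 + 5
35 = 7·5 + 0
gcd(445, 630) = 5 ≠ 1, so 445 has no multiplicative inverse modulo 630.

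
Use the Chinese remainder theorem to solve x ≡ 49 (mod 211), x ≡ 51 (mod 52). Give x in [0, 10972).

Write x = 49 + 211·k. Then 211·k ≡ 51 − 49 ≡ 2 (mod 52).
Need 211⁻¹ mod 52. Extended Euclid on (52, 3):
52 = 17*3 + 1
3 = 3*1 + 0
Back-substitute:
1 = 52 − 17·3
211⁻¹ ≡ 35 (mod 52), so k ≡ 35·2 ≡ 18 (mod 52).
x = 49 + 211·18 = 3847.

3847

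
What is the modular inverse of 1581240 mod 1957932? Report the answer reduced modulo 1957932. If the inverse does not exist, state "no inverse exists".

Compute gcd(1581240, 1957932):
1957932 = 1*1581240 + 376692
1581240 = 4*376692 + 74472
376692 = 5*74472 + 4332
74472 = 17*4332 + 828
4332 = 5*828 + 192
828 = 4*192 + 60
192 = 3*60 + 12
60 = 5*12 + 0
gcd(1581240, 1957932) = 12 ≠ 1, so 1581240 has no multiplicative inverse modulo 1957932.

no inverse exists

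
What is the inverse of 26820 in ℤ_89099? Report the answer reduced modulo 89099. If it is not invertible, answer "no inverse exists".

9571

Apply the Euclidean algorithm to 89099 and 26820:
89099 = 3·26820 + 8639
26820 = 3·8639 + 903
8639 = 9·903 + 512
903 = 1·512 + 391
512 = 1·391 + 121
391 = 3·121 + 28
121 = 4·28 + 9
28 = 3·9 + 1
9 = 9·1 + 0
gcd = 1, so the inverse exists. Back-substitute:
1 = 28 − 3·9
1 = −3·121 + 13·28
1 = 13·391 − 42·121
1 = −42·512 + 55·391
1 = 55·903 − 97·512
1 = −97·8639 + 928·903
1 = 928·26820 − 2881·8639
1 = −2881·89099 + 9571·26820
So 26820·9571 ≡ 1 (mod 89099).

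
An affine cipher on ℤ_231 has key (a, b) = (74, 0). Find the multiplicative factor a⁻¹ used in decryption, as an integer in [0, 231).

128

Apply the Euclidean algorithm to 231 and 74:
231 = 3·74 + 9
74 = 8·9 + 2
9 = 4·2 + 1
2 = 2·1 + 0
The gcd is 1. Working backward:
1 = 9 − 4·2
1 = −4·74 + 33·9
1 = 33·231 − 103·74
Thus 74·(-103) ≡ 1 (mod 231); reducing, -103 mod 231 = 128.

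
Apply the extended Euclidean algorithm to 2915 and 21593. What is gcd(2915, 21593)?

11

Repeated division:
21593 = 7*2915 + 1188
2915 = 2*1188 + 539
1188 = 2*539 + 110
539 = 4*110 + 99
110 = 1*99 + 11
99 = 9*11 + 0
gcd(2915, 21593) = 11.
Express as a combination:
11 = 110 − 99
11 = −539 + 5·110
11 = 5·1188 − 11·539
11 = −11·2915 + 27·1188
11 = 27·21593 − 200·2915
So 11 = (27)·21593 + (-200)·2915.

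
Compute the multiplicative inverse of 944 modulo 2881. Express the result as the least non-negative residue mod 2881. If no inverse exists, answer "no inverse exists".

1999

gcd(2881, 944) by repeated division:
2881 = 3·944 + 49
944 = 19·49 + 13
49 = 3·13 + 10
13 = 1·10 + 3
10 = 3·3 + 1
3 = 3·1 + 0
gcd = 1, so the inverse exists. Back-substitute:
1 = 10 − 3·3
1 = −3·13 + 4·10
1 = 4·49 − 15·13
1 = −15·944 + 289·49
1 = 289·2881 − 882·944
So 944·(-882) ≡ 1 (mod 2881), and -882 ≡ 1999 (mod 2881).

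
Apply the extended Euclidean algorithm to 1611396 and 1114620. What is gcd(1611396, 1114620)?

12

Euclidean algorithm:
1611396 = 1·1114620 + 496776
1114620 = 2·496776 + 121068
496776 = 4·121068 + 12504
121068 = 9·12504 + 8532
12504 = 1·8532 + 3972
8532 = 2·3972 + 588
3972 = 6·588 + 444
588 = 1·444 + 144
444 = 3·144 + 12
144 = 12·12 + 0
gcd(1611396, 1114620) = 12.
Express as a combination:
12 = 444 − 3·144
12 = −3·588 + 4·444
12 = 4·3972 − 27·588
12 = −27·8532 + 58·3972
12 = 58·12504 − 85·8532
12 = −85·121068 + 823·12504
12 = 823·496776 − 3377·121068
12 = −3377·1114620 + 7577·496776
12 = 7577·1611396 − 10954·1114620
So 12 = (7577)·1611396 + (-10954)·1114620.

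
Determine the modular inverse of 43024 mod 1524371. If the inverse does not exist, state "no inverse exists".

Run Euclid on (1524371, 43024):
1524371 = 35×43024 + 18531
43024 = 2×18531 + 5962
18531 = 3×5962 + 645
5962 = 9×645 + 157
645 = 4×157 + 17
157 = 9×17 + 4
17 = 4×4 + 1
4 = 4×1 + 0
The gcd is 1. Working backward:
1 = 17 − 4·4
1 = −4·157 + 37·17
1 = 37·645 − 152·157
1 = −152·5962 + 1405·645
1 = 1405·18531 − 4367·5962
1 = −4367·43024 + 10139·18531
1 = 10139·1524371 − 359232·43024
Hence 43024⁻¹ ≡ -359232 ≡ 1165139 (mod 1524371).

1165139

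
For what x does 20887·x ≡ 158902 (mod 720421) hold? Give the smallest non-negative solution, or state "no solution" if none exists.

First find gcd(20887, 720421):
720421 = 34×20887 + 10263
20887 = 2×10263 + 361
10263 = 28×361 + 155
361 = 2×155 + 51
155 = 3×51 + 2
51 = 25×2 + 1
2 = 2×1 + 0
gcd = 1, so a unique solution mod 720421 exists.
Back-substitute for the Bézout coefficients:
1 = 51 − 25·2
1 = −25·155 + 76·51
1 = 76·361 − 177·155
1 = −177·10263 + 5032·361
1 = 5032·20887 − 10241·10263
1 = −10241·720421 + 353226·20887
So 20887·(353226) ≡ 1 (mod 720421), giving 20887⁻¹ ≡ 353226.
x ≡ 20887⁻¹·158902 ≡ 353226·158902 ≡ 317742 (mod 720421).

317742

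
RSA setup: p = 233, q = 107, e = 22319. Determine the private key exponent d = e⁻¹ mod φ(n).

φ(n) = (p−1)(q−1) = 232·106 = 24592.
Need d with 22319·d ≡ 1 (mod 24592). Apply the extended Euclidean algorithm:
24592 = 1·22319 + 2273
22319 = 9·2273 + 1862
2273 = 1·1862 + 411
1862 = 4·411 + 218
411 = 1·218 + 193
218 = 1·193 + 25
193 = 7·25 + 18
25 = 1·18 + 7
18 = 2·7 + 4
7 = 1·4 + 3
4 = 1·3 + 1
3 = 3·1 + 0
Back-substitute:
1 = 4 − 3
1 = −7 + 2·4
1 = 2·18 − 5·7
1 = −5·25 + 7·18
1 = 7·193 − 54·25
1 = −54·218 + 61·193
1 = 61·411 − 115·218
1 = −115·1862 + 521·411
1 = 521·2273 − 636·1862
1 = −636·22319 + 6245·2273
1 = 6245·24592 − 6881·22319
So 22319·(-6881) ≡ 1 (mod 24592), hence d ≡ -6881 ≡ 17711 (mod 24592).

17711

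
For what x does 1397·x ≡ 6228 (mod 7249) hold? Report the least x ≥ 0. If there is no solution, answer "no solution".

no solution

gcd(1397, 7249):
7249 = 5·1397 + 264
1397 = 5·264 + 77
264 = 3·77 + 33
77 = 2·33 + 11
33 = 3·11 + 0
gcd = 11, but 11 ∤ 6228, so the congruence has no solution.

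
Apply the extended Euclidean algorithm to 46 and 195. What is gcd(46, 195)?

Repeated division:
195 = 4*46 + 11
46 = 4*11 + 2
11 = 5*2 + 1
2 = 2*1 + 0
gcd(46, 195) = 1.
Working backward:
1 = 11 − 5·2
1 = −5·46 + 21·11
1 = 21·195 − 89·46
So 1 = (21)·195 + (-89)·46.

1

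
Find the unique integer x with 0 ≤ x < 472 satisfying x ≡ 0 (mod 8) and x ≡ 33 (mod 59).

Write x = 0 + 8·k. Then 8·k ≡ 33 − 0 ≡ 33 (mod 59).
Need 8⁻¹ mod 59. Extended Euclid on (59, 8):
59 = 7*8 + 3
8 = 2*3 + 2
3 = 1*2 + 1
2 = 2*1 + 0
Back-substitute:
1 = 3 − 2
1 = −8 + 3·3
1 = 3·59 − 22·8
8⁻¹ ≡ 37 (mod 59), so k ≡ 37·33 ≡ 41 (mod 59).
x = 0 + 8·41 = 328.

328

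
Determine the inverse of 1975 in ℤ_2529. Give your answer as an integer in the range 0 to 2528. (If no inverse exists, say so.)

Apply the Euclidean algorithm to 2529 and 1975:
2529 = 1*1975 + 554
1975 = 3*554 + 313
554 = 1*313 + 241
313 = 1*241 + 72
241 = 3*72 + 25
72 = 2*25 + 22
25 = 1*22 + 3
22 = 7*3 + 1
3 = 3*1 + 0
gcd = 1, so the inverse exists. Back-substitute:
1 = 22 − 7·3
1 = −7·25 + 8·22
1 = 8·72 − 23·25
1 = −23·241 + 77·72
1 = 77·313 − 100·241
1 = −100·554 + 177·313
1 = 177·1975 − 631·554
1 = −631·2529 + 808·1975
So 1975·808 ≡ 1 (mod 2529).

808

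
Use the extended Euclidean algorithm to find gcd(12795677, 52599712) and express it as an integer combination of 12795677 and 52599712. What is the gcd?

1

Repeated division:
52599712 = 4·12795677 + 1417004
12795677 = 9·1417004 + 42641
1417004 = 33·42641 + 9851
42641 = 4·9851 + 3237
9851 = 3·3237 + 140
3237 = 23·140 + 17
140 = 8·17 + 4
17 = 4·4 + 1
4 = 4·1 + 0
gcd(12795677, 52599712) = 1.
Express as a combination:
1 = 17 − 4·4
1 = −4·140 + 33·17
1 = 33·3237 − 763·140
1 = −763·9851 + 2322·3237
1 = 2322·42641 − 10051·9851
1 = −10051·1417004 + 334005·42641
1 = 334005·12795677 − 3016096·1417004
1 = −3016096·52599712 + 12398389·12795677
So 1 = (-3016096)·52599712 + (12398389)·12795677.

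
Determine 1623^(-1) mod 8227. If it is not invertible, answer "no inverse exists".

Extended Euclidean algorithm:
8227 = 5*1623 + 112
1623 = 14*112 + 55
112 = 2*55 + 2
55 = 27*2 + 1
2 = 2*1 + 0
gcd = 1, so the inverse exists. Back-substitute:
1 = 55 − 27·2
1 = −27·112 + 55·55
1 = 55·1623 − 797·112
1 = −797·8227 + 4040·1623
So 1623·4040 ≡ 1 (mod 8227).

4040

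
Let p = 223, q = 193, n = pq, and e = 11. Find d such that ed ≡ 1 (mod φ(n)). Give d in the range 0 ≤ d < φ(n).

3875

φ(n) = (p−1)(q−1) = 222·192 = 42624.
Need d with 11·d ≡ 1 (mod 42624). Apply the extended Euclidean algorithm:
42624 = 3874×11 + 10
11 = 1×10 + 1
10 = 10×1 + 0
Back-substitute:
1 = 11 − 10
1 = −42624 + 3875·11
So 11·3875 ≡ 1 (mod 42624), hence d = 3875.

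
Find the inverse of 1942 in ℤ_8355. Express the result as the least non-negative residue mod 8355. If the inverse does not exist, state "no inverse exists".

Extended Euclidean algorithm:
8355 = 4×1942 + 587
1942 = 3×587 + 181
587 = 3×181 + 44
181 = 4×44 + 5
44 = 8×5 + 4
5 = 1×4 + 1
4 = 4×1 + 0
gcd = 1, so the inverse exists. Back-substitute:
1 = 5 − 4
1 = −44 + 9·5
1 = 9·181 − 37·44
1 = −37·587 + 120·181
1 = 120·1942 − 397·587
1 = −397·8355 + 1708·1942
So 1942·1708 ≡ 1 (mod 8355).

1708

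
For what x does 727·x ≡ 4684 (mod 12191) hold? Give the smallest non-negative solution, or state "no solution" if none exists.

First find gcd(727, 12191):
12191 = 16×727 + 559
727 = 1×559 + 168
559 = 3×168 + 55
168 = 3×55 + 3
55 = 18×3 + 1
3 = 3×1 + 0
gcd = 1, so a unique solution mod 12191 exists.
Back-substitute for the Bézout coefficients:
1 = 55 − 18·3
1 = −18·168 + 55·55
1 = 55·559 − 183·168
1 = −183·727 + 238·559
1 = 238·12191 − 3991·727
So 727·(-3991) ≡ 1 (mod 12191), giving 727⁻¹ ≡ 8200.
x ≡ 727⁻¹·4684 ≡ 8200·4684 ≡ 7150 (mod 12191).

7150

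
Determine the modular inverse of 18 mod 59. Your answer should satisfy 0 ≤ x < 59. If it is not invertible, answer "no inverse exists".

Apply the Euclidean algorithm to 59 and 18:
59 = 3×18 + 5
18 = 3×5 + 3
5 = 1×3 + 2
3 = 1×2 + 1
2 = 2×1 + 0
gcd = 1, so the inverse exists. Back-substitute:
1 = 3 − 2
1 = −5 + 2·3
1 = 2·18 − 7·5
1 = −7·59 + 23·18
So 18·23 ≡ 1 (mod 59).

23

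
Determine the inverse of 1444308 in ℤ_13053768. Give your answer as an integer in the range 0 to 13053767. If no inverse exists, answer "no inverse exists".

Euclidean algorithm on 13053768, 1444308:
13053768 = 9·1444308 + 54996
1444308 = 26·54996 + 14412
54996 = 3·14412 + 11760
14412 = 1·11760 + 2652
11760 = 4·2652 + 1152
2652 = 2·1152 + 348
1152 = 3·348 + 108
348 = 3·108 + 24
108 = 4·24 + 12
24 = 2·12 + 0
Since gcd = 12 > 1, 1444308 is not a unit mod 13053768.

no inverse exists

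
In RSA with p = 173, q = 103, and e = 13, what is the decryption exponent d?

φ(n) = (p−1)(q−1) = 172·102 = 17544.
Need d with 13·d ≡ 1 (mod 17544). Apply the extended Euclidean algorithm:
17544 = 1349×13 + 7
13 = 1×7 + 6
7 = 1×6 + 1
6 = 6×1 + 0
Back-substitute:
1 = 7 − 6
1 = −13 + 2·7
1 = 2·17544 − 2699·13
So 13·(-2699) ≡ 1 (mod 17544), hence d ≡ -2699 ≡ 14845 (mod 17544).

14845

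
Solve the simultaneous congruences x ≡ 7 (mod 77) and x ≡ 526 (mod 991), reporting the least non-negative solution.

74851

Write x = 7 + 77·k. Then 77·k ≡ 526 − 7 ≡ 519 (mod 991).
Need 77⁻¹ mod 991. Extended Euclid on (991, 77):
991 = 12×77 + 67
77 = 1×67 + 10
67 = 6×10 + 7
10 = 1×7 + 3
7 = 2×3 + 1
3 = 3×1 + 0
Back-substitute:
1 = 7 − 2·3
1 = −2·10 + 3·7
1 = 3·67 − 20·10
1 = −20·77 + 23·67
1 = 23·991 − 296·77
77⁻¹ ≡ 695 (mod 991), so k ≡ 695·519 ≡ 972 (mod 991).
x = 7 + 77·972 = 74851.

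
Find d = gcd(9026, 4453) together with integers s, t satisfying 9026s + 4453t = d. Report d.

Apply Euclid's algorithm to 9026 and 4453:
9026 = 2·4453 + 120
4453 = 37·120 + 13
120 = 9·13 + 3
13 = 4·3 + 1
3 = 3·1 + 0
gcd(9026, 4453) = 1.
Working backward:
1 = 13 − 4·3
1 = −4·120 + 37·13
1 = 37·4453 − 1373·120
1 = −1373·9026 + 2783·4453
So 1 = (-1373)·9026 + (2783)·4453.

1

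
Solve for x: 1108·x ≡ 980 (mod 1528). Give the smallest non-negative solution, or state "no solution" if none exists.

125

First find gcd(1108, 1528):
1528 = 1·1108 + 420
1108 = 2·420 + 268
420 = 1·268 + 152
268 = 1·152 + 116
152 = 1·116 + 36
116 = 3·36 + 8
36 = 4·8 + 4
8 = 2·4 + 0
gcd = 4 and 4 | 980, so solutions exist. Divide through by 4: 277x ≡ 245 (mod 382).
Now find 277⁻¹ mod 382:
382 = 1*277 + 105
277 = 2*105 + 67
105 = 1*67 + 38
67 = 1*38 + 29
38 = 1*29 + 9
29 = 3*9 + 2
9 = 4*2 + 1
2 = 2*1 + 0
Back-substitute:
1 = 9 − 4·2
1 = −4·29 + 13·9
1 = 13·38 − 17·29
1 = −17·67 + 30·38
1 = 30·105 − 47·67
1 = −47·277 + 124·105
1 = 124·382 − 171·277
So 277·(-171) ≡ 1 (mod 382), i.e. 277⁻¹ ≡ 211.
Then x ≡ 211·245 ≡ 125 (mod 382); the smallest non-negative solution is x = 125.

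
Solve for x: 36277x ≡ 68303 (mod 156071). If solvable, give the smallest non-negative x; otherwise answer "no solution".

51994

First find gcd(36277, 156071):
156071 = 4*36277 + 10963
36277 = 3*10963 + 3388
10963 = 3*3388 + 799
3388 = 4*799 + 192
799 = 4*192 + 31
192 = 6*31 + 6
31 = 5*6 + 1
6 = 6*1 + 0
gcd = 1, so a unique solution mod 156071 exists.
Back-substitute for the Bézout coefficients:
1 = 31 − 5·6
1 = −5·192 + 31·31
1 = 31·799 − 129·192
1 = −129·3388 + 547·799
1 = 547·10963 − 1770·3388
1 = −1770·36277 + 5857·10963
1 = 5857·156071 − 25198·36277
So 36277·(-25198) ≡ 1 (mod 156071), giving 36277⁻¹ ≡ 130873.
x ≡ 36277⁻¹·68303 ≡ 130873·68303 ≡ 51994 (mod 156071).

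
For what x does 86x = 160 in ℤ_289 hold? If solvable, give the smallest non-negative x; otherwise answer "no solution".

First find gcd(86, 289):
289 = 3·86 + 31
86 = 2·31 + 24
31 = 1·24 + 7
24 = 3·7 + 3
7 = 2·3 + 1
3 = 3·1 + 0
gcd = 1, so a unique solution mod 289 exists.
Back-substitute for the Bézout coefficients:
1 = 7 − 2·3
1 = −2·24 + 7·7
1 = 7·31 − 9·24
1 = −9·86 + 25·31
1 = 25·289 − 84·86
So 86·(-84) ≡ 1 (mod 289), giving 86⁻¹ ≡ 205.
x ≡ 86⁻¹·160 ≡ 205·160 ≡ 143 (mod 289).

143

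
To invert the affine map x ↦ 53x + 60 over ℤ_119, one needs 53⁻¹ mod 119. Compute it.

9

Apply the Euclidean algorithm to 119 and 53:
119 = 2·53 + 13
53 = 4·13 + 1
13 = 13·1 + 0
The gcd is 1. Working backward:
1 = 53 − 4·13
1 = −4·119 + 9·53
So 53·9 ≡ 1 (mod 119).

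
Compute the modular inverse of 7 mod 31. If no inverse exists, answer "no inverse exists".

9

Extended Euclidean algorithm:
31 = 4·7 + 3
7 = 2·3 + 1
3 = 3·1 + 0
The gcd is 1. Working backward:
1 = 7 − 2·3
1 = −2·31 + 9·7
So 7·9 ≡ 1 (mod 31).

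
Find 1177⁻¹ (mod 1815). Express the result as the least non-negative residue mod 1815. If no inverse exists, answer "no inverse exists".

Euclidean algorithm on 1815, 1177:
1815 = 1*1177 + 638
1177 = 1*638 + 539
638 = 1*539 + 99
539 = 5*99 + 44
99 = 2*44 + 11
44 = 4*11 + 0
The gcd is 11, not 1, hence no inverse exists.

no inverse exists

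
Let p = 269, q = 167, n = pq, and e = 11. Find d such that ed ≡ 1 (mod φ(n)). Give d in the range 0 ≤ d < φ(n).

32355

φ(n) = (p−1)(q−1) = 268·166 = 44488.
Need d with 11·d ≡ 1 (mod 44488). Apply the extended Euclidean algorithm:
44488 = 4044×11 + 4
11 = 2×4 + 3
4 = 1×3 + 1
3 = 3×1 + 0
Back-substitute:
1 = 4 − 3
1 = −11 + 3·4
1 = 3·44488 − 12133·11
So 11·(-12133) ≡ 1 (mod 44488), hence d ≡ -12133 ≡ 32355 (mod 44488).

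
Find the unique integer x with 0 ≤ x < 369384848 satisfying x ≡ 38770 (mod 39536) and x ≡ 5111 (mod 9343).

334157506

Write x = 38770 + 39536·k. Then 39536·k ≡ 5111 − 38770 ≡ 3713 (mod 9343).
Need 39536⁻¹ mod 9343. Extended Euclid on (9343, 2164):
9343 = 4*2164 + 687
2164 = 3*687 + 103
687 = 6*103 + 69
103 = 1*69 + 34
69 = 2*34 + 1
34 = 34*1 + 0
Back-substitute:
1 = 69 − 2·34
1 = −2·103 + 3·69
1 = 3·687 − 20·103
1 = −20·2164 + 63·687
1 = 63·9343 − 272·2164
39536⁻¹ ≡ 9071 (mod 9343), so k ≡ 9071·3713 ≡ 8451 (mod 9343).
x = 38770 + 39536·8451 = 334157506.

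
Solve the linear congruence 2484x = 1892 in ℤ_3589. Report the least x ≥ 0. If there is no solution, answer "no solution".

2850

First find gcd(2484, 3589):
3589 = 1*2484 + 1105
2484 = 2*1105 + 274
1105 = 4*274 + 9
274 = 30*9 + 4
9 = 2*4 + 1
4 = 4*1 + 0
gcd = 1, so a unique solution mod 3589 exists.
Back-substitute for the Bézout coefficients:
1 = 9 − 2·4
1 = −2·274 + 61·9
1 = 61·1105 − 246·274
1 = −246·2484 + 553·1105
1 = 553·3589 − 799·2484
So 2484·(-799) ≡ 1 (mod 3589), giving 2484⁻¹ ≡ 2790.
x ≡ 2484⁻¹·1892 ≡ 2790·1892 ≡ 2850 (mod 3589).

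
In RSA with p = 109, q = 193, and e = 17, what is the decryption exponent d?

φ(n) = (p−1)(q−1) = 108·192 = 20736.
Need d with 17·d ≡ 1 (mod 20736). Apply the extended Euclidean algorithm:
20736 = 1219×17 + 13
17 = 1×13 + 4
13 = 3×4 + 1
4 = 4×1 + 0
Back-substitute:
1 = 13 − 3·4
1 = −3·17 + 4·13
1 = 4·20736 − 4879·17
So 17·(-4879) ≡ 1 (mod 20736), hence d ≡ -4879 ≡ 15857 (mod 20736).

15857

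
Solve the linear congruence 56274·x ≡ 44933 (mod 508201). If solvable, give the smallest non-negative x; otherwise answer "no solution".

First find gcd(56274, 508201):
508201 = 9×56274 + 1735
56274 = 32×1735 + 754
1735 = 2×754 + 227
754 = 3×227 + 73
227 = 3×73 + 8
73 = 9×8 + 1
8 = 8×1 + 0
gcd = 1, so a unique solution mod 508201 exists.
Back-substitute for the Bézout coefficients:
1 = 73 − 9·8
1 = −9·227 + 28·73
1 = 28·754 − 93·227
1 = −93·1735 + 214·754
1 = 214·56274 − 6941·1735
1 = −6941·508201 + 62683·56274
So 56274·(62683) ≡ 1 (mod 508201), giving 56274⁻¹ ≡ 62683.
x ≡ 56274⁻¹·44933 ≡ 62683·44933 ≡ 85297 (mod 508201).

85297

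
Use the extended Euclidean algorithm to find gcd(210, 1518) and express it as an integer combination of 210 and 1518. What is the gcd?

Euclidean algorithm:
1518 = 7·210 + 48
210 = 4·48 + 18
48 = 2·18 + 12
18 = 1·12 + 6
12 = 2·6 + 0
gcd(210, 1518) = 6.
Back-substituting:
6 = 18 − 12
6 = −48 + 3·18
6 = 3·210 − 13·48
6 = −13·1518 + 94·210
So 6 = (-13)·1518 + (94)·210.

6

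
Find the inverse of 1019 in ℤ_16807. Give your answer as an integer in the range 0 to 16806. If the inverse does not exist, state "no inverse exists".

Run Euclid on (16807, 1019):
16807 = 16*1019 + 503
1019 = 2*503 + 13
503 = 38*13 + 9
13 = 1*9 + 4
9 = 2*4 + 1
4 = 4*1 + 0
Since gcd(1019, 16807) = 1, back-substitute to write 1 as a combination:
1 = 9 − 2·4
1 = −2·13 + 3·9
1 = 3·503 − 116·13
1 = −116·1019 + 235·503
1 = 235·16807 − 3876·1019
Hence 1019⁻¹ ≡ -3876 ≡ 12931 (mod 16807).

12931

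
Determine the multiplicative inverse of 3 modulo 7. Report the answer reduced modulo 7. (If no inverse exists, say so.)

5

gcd(7, 3) by repeated division:
7 = 2*3 + 1
3 = 3*1 + 0
The gcd is 1. Working backward:
1 = 7 − 2·3
Hence 3⁻¹ ≡ -2 ≡ 5 (mod 7).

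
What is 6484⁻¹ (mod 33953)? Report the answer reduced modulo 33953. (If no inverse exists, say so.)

Apply the Euclidean algorithm to 33953 and 6484:
33953 = 5×6484 + 1533
6484 = 4×1533 + 352
1533 = 4×352 + 125
352 = 2×125 + 102
125 = 1×102 + 23
102 = 4×23 + 10
23 = 2×10 + 3
10 = 3×3 + 1
3 = 3×1 + 0
Since gcd(6484, 33953) = 1, back-substitute to write 1 as a combination:
1 = 10 − 3·3
1 = −3·23 + 7·10
1 = 7·102 − 31·23
1 = −31·125 + 38·102
1 = 38·352 − 107·125
1 = −107·1533 + 466·352
1 = 466·6484 − 1971·1533
1 = −1971·33953 + 10321·6484
So 6484·10321 ≡ 1 (mod 33953).

10321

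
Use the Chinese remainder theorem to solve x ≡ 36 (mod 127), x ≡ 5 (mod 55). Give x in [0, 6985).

Write x = 36 + 127·k. Then 127·k ≡ 5 − 36 ≡ 24 (mod 55).
Need 127⁻¹ mod 55. Extended Euclid on (55, 17):
55 = 3·17 + 4
17 = 4·4 + 1
4 = 4·1 + 0
Back-substitute:
1 = 17 − 4·4
1 = −4·55 + 13·17
127⁻¹ ≡ 13 (mod 55), so k ≡ 13·24 ≡ 37 (mod 55).
x = 36 + 127·37 = 4735.

4735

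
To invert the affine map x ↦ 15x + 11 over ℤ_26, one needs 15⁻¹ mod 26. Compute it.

7

Extended Euclidean algorithm:
26 = 1·15 + 11
15 = 1·11 + 4
11 = 2·4 + 3
4 = 1·3 + 1
3 = 3·1 + 0
Since gcd(15, 26) = 1, back-substitute to write 1 as a combination:
1 = 4 − 3
1 = −11 + 3·4
1 = 3·15 − 4·11
1 = −4·26 + 7·15
So 15·7 ≡ 1 (mod 26).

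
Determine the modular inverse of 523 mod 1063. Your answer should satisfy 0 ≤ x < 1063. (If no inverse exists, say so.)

250

gcd(1063, 523) by repeated division:
1063 = 2*523 + 17
523 = 30*17 + 13
17 = 1*13 + 4
13 = 3*4 + 1
4 = 4*1 + 0
The gcd is 1. Working backward:
1 = 13 − 3·4
1 = −3·17 + 4·13
1 = 4·523 − 123·17
1 = −123·1063 + 250·523
So 523·250 ≡ 1 (mod 1063).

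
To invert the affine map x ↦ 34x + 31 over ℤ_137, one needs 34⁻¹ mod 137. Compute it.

Run Euclid on (137, 34):
137 = 4·34 + 1
34 = 34·1 + 0
gcd = 1, so the inverse exists. Back-substitute:
1 = 137 − 4·34
Hence 34⁻¹ ≡ -4 ≡ 133 (mod 137).

133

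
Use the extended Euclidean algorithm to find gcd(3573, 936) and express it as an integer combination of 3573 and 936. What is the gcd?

Apply Euclid's algorithm to 3573 and 936:
3573 = 3*936 + 765
936 = 1*765 + 171
765 = 4*171 + 81
171 = 2*81 + 9
81 = 9*9 + 0
gcd(3573, 936) = 9.
Working backward:
9 = 171 − 2·81
9 = −2·765 + 9·171
9 = 9·936 − 11·765
9 = −11·3573 + 42·936
So 9 = (-11)·3573 + (42)·936.

9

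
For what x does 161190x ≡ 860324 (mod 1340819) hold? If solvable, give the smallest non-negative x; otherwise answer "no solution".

295087

First find gcd(161190, 1340819):
1340819 = 8×161190 + 51299
161190 = 3×51299 + 7293
51299 = 7×7293 + 248
7293 = 29×248 + 101
248 = 2×101 + 46
101 = 2×46 + 9
46 = 5×9 + 1
9 = 9×1 + 0
gcd = 1, so a unique solution mod 1340819 exists.
Back-substitute for the Bézout coefficients:
1 = 46 − 5·9
1 = −5·101 + 11·46
1 = 11·248 − 27·101
1 = −27·7293 + 794·248
1 = 794·51299 − 5585·7293
1 = −5585·161190 + 17549·51299
1 = 17549·1340819 − 145977·161190
So 161190·(-145977) ≡ 1 (mod 1340819), giving 161190⁻¹ ≡ 1194842.
x ≡ 161190⁻¹·860324 ≡ 1194842·860324 ≡ 295087 (mod 1340819).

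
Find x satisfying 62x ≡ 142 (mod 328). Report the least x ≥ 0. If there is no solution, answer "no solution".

First find gcd(62, 328):
328 = 5·62 + 18
62 = 3·18 + 8
18 = 2·8 + 2
8 = 4·2 + 0
gcd = 2 and 2 | 142, so solutions exist. Divide through by 2: 31x ≡ 71 (mod 164).
Now find 31⁻¹ mod 164:
164 = 5·31 + 9
31 = 3·9 + 4
9 = 2·4 + 1
4 = 4·1 + 0
Back-substitute:
1 = 9 − 2·4
1 = −2·31 + 7·9
1 = 7·164 − 37·31
So 31·(-37) ≡ 1 (mod 164), i.e. 31⁻¹ ≡ 127.
Then x ≡ 127·71 ≡ 161 (mod 164); the smallest non-negative solution is x = 161.

161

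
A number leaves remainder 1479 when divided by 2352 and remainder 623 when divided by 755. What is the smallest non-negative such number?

Write x = 1479 + 2352·k. Then 2352·k ≡ 623 − 1479 ≡ 654 (mod 755).
Need 2352⁻¹ mod 755. Extended Euclid on (755, 87):
755 = 8*87 + 59
87 = 1*59 + 28
59 = 2*28 + 3
28 = 9*3 + 1
3 = 3*1 + 0
Back-substitute:
1 = 28 − 9·3
1 = −9·59 + 19·28
1 = 19·87 − 28·59
1 = −28·755 + 243·87
2352⁻¹ ≡ 243 (mod 755), so k ≡ 243·654 ≡ 372 (mod 755).
x = 1479 + 2352·372 = 876423.

876423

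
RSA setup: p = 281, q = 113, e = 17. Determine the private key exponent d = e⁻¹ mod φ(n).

12913

φ(n) = (p−1)(q−1) = 280·112 = 31360.
Need d with 17·d ≡ 1 (mod 31360). Apply the extended Euclidean algorithm:
31360 = 1844×17 + 12
17 = 1×12 + 5
12 = 2×5 + 2
5 = 2×2 + 1
2 = 2×1 + 0
Back-substitute:
1 = 5 − 2·2
1 = −2·12 + 5·5
1 = 5·17 − 7·12
1 = −7·31360 + 12913·17
So 17·12913 ≡ 1 (mod 31360), hence d = 12913.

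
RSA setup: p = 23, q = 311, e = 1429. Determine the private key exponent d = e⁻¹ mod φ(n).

φ(n) = (p−1)(q−1) = 22·310 = 6820.
Need d with 1429·d ≡ 1 (mod 6820). Apply the extended Euclidean algorithm:
6820 = 4×1429 + 1104
1429 = 1×1104 + 325
1104 = 3×325 + 129
325 = 2×129 + 67
129 = 1×67 + 62
67 = 1×62 + 5
62 = 12×5 + 2
5 = 2×2 + 1
2 = 2×1 + 0
Back-substitute:
1 = 5 − 2·2
1 = −2·62 + 25·5
1 = 25·67 − 27·62
1 = −27·129 + 52·67
1 = 52·325 − 131·129
1 = −131·1104 + 445·325
1 = 445·1429 − 576·1104
1 = −576·6820 + 2749·1429
So 1429·2749 ≡ 1 (mod 6820), hence d = 2749.

2749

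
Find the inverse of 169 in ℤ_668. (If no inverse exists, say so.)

585

Run Euclid on (668, 169):
668 = 3·169 + 161
169 = 1·161 + 8
161 = 20·8 + 1
8 = 8·1 + 0
gcd = 1, so the inverse exists. Back-substitute:
1 = 161 − 20·8
1 = −20·169 + 21·161
1 = 21·668 − 83·169
So 169·(-83) ≡ 1 (mod 668), and -83 ≡ 585 (mod 668).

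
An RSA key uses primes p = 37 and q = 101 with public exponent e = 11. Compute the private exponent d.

2291

φ(n) = (p−1)(q−1) = 36·100 = 3600.
Need d with 11·d ≡ 1 (mod 3600). Apply the extended Euclidean algorithm:
3600 = 327×11 + 3
11 = 3×3 + 2
3 = 1×2 + 1
2 = 2×1 + 0
Back-substitute:
1 = 3 − 2
1 = −11 + 4·3
1 = 4·3600 − 1309·11
So 11·(-1309) ≡ 1 (mod 3600), hence d ≡ -1309 ≡ 2291 (mod 3600).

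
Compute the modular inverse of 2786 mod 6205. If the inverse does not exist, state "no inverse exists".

4666

Apply the Euclidean algorithm to 6205 and 2786:
6205 = 2·2786 + 633
2786 = 4·633 + 254
633 = 2·254 + 125
254 = 2·125 + 4
125 = 31·4 + 1
4 = 4·1 + 0
Since gcd(2786, 6205) = 1, back-substitute to write 1 as a combination:
1 = 125 − 31·4
1 = −31·254 + 63·125
1 = 63·633 − 157·254
1 = −157·2786 + 691·633
1 = 691·6205 − 1539·2786
So 2786·(-1539) ≡ 1 (mod 6205), and -1539 ≡ 4666 (mod 6205).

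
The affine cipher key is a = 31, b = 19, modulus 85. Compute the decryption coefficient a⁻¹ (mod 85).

Run Euclid on (85, 31):
85 = 2*31 + 23
31 = 1*23 + 8
23 = 2*8 + 7
8 = 1*7 + 1
7 = 7*1 + 0
The gcd is 1. Working backward:
1 = 8 − 7
1 = −23 + 3·8
1 = 3·31 − 4·23
1 = −4·85 + 11·31
So 31·11 ≡ 1 (mod 85).

11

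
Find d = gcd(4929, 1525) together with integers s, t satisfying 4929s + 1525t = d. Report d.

Apply Euclid's algorithm to 4929 and 1525:
4929 = 3*1525 + 354
1525 = 4*354 + 109
354 = 3*109 + 27
109 = 4*27 + 1
27 = 27*1 + 0
gcd(4929, 1525) = 1.
Back-substituting:
1 = 109 − 4·27
1 = −4·354 + 13·109
1 = 13·1525 − 56·354
1 = −56·4929 + 181·1525
So 1 = (-56)·4929 + (181)·1525.

1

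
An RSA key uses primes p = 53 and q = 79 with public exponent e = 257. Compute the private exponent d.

2825

φ(n) = (p−1)(q−1) = 52·78 = 4056.
Need d with 257·d ≡ 1 (mod 4056). Apply the extended Euclidean algorithm:
4056 = 15·257 + 201
257 = 1·201 + 56
201 = 3·56 + 33
56 = 1·33 + 23
33 = 1·23 + 10
23 = 2·10 + 3
10 = 3·3 + 1
3 = 3·1 + 0
Back-substitute:
1 = 10 − 3·3
1 = −3·23 + 7·10
1 = 7·33 − 10·23
1 = −10·56 + 17·33
1 = 17·201 − 61·56
1 = −61·257 + 78·201
1 = 78·4056 − 1231·257
So 257·(-1231) ≡ 1 (mod 4056), hence d ≡ -1231 ≡ 2825 (mod 4056).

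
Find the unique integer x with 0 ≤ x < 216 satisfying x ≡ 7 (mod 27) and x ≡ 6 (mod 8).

142

Write x = 7 + 27·k. Then 27·k ≡ 6 − 7 ≡ 7 (mod 8).
Need 27⁻¹ mod 8. Extended Euclid on (8, 3):
8 = 2×3 + 2
3 = 1×2 + 1
2 = 2×1 + 0
Back-substitute:
1 = 3 − 2
1 = −8 + 3·3
27⁻¹ ≡ 3 (mod 8), so k ≡ 3·7 ≡ 5 (mod 8).
x = 7 + 27·5 = 142.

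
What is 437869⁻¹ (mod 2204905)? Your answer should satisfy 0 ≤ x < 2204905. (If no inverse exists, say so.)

Apply the Euclidean algorithm to 2204905 and 437869:
2204905 = 5*437869 + 15560
437869 = 28*15560 + 2189
15560 = 7*2189 + 237
2189 = 9*237 + 56
237 = 4*56 + 13
56 = 4*13 + 4
13 = 3*4 + 1
4 = 4*1 + 0
gcd = 1, so the inverse exists. Back-substitute:
1 = 13 − 3·4
1 = −3·56 + 13·13
1 = 13·237 − 55·56
1 = −55·2189 + 508·237
1 = 508·15560 − 3611·2189
1 = −3611·437869 + 101616·15560
1 = 101616·2204905 − 511691·437869
Thus 437869·(-511691) ≡ 1 (mod 2204905); reducing, -511691 mod 2204905 = 1693214.

1693214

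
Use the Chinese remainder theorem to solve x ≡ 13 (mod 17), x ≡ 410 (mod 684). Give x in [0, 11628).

Write x = 13 + 17·k. Then 17·k ≡ 410 − 13 ≡ 397 (mod 684).
Need 17⁻¹ mod 684. Extended Euclid on (684, 17):
684 = 40·17 + 4
17 = 4·4 + 1
4 = 4·1 + 0
Back-substitute:
1 = 17 − 4·4
1 = −4·684 + 161·17
17⁻¹ ≡ 161 (mod 684), so k ≡ 161·397 ≡ 305 (mod 684).
x = 13 + 17·305 = 5198.

5198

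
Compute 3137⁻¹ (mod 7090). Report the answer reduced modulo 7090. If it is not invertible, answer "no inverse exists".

Apply the Euclidean algorithm to 7090 and 3137:
7090 = 2·3137 + 816
3137 = 3·816 + 689
816 = 1·689 + 127
689 = 5·127 + 54
127 = 2·54 + 19
54 = 2·19 + 16
19 = 1·16 + 3
16 = 5·3 + 1
3 = 3·1 + 0
The gcd is 1. Working backward:
1 = 16 − 5·3
1 = −5·19 + 6·16
1 = 6·54 − 17·19
1 = −17·127 + 40·54
1 = 40·689 − 217·127
1 = −217·816 + 257·689
1 = 257·3137 − 988·816
1 = −988·7090 + 2233·3137
So 3137·2233 ≡ 1 (mod 7090).

2233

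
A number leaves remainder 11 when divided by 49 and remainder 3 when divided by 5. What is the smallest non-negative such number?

Write x = 11 + 49·k. Then 49·k ≡ 3 − 11 ≡ 2 (mod 5).
Need 49⁻¹ mod 5. Extended Euclid on (5, 4):
5 = 1*4 + 1
4 = 4*1 + 0
Back-substitute:
1 = 5 − 4
49⁻¹ ≡ 4 (mod 5), so k ≡ 4·2 ≡ 3 (mod 5).
x = 11 + 49·3 = 158.

158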